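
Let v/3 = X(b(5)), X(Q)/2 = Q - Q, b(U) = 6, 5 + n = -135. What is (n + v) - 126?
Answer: -266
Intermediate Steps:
n = -140 (n = -5 - 135 = -140)
X(Q) = 0 (X(Q) = 2*(Q - Q) = 2*0 = 0)
v = 0 (v = 3*0 = 0)
(n + v) - 126 = (-140 + 0) - 126 = -140 - 126 = -266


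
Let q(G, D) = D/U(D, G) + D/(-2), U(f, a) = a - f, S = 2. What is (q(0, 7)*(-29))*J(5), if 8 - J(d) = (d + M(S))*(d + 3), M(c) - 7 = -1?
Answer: -10440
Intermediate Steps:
M(c) = 6 (M(c) = 7 - 1 = 6)
q(G, D) = -D/2 + D/(G - D) (q(G, D) = D/(G - D) + D/(-2) = D/(G - D) + D*(-½) = D/(G - D) - D/2 = -D/2 + D/(G - D))
J(d) = 8 - (3 + d)*(6 + d) (J(d) = 8 - (d + 6)*(d + 3) = 8 - (6 + d)*(3 + d) = 8 - (3 + d)*(6 + d))
(q(0, 7)*(-29))*J(5) = (((½)*7*(-2 + 0 - 1*7)/(7 - 1*0))*(-29))*(-10 - 1*5² - 9*5) = (((½)*7*(-2 + 0 - 7)/(7 + 0))*(-29))*(-10 - 1*25 - 45) = (((½)*7*(-9)/7)*(-29))*(-10 - 25 - 45) = (((½)*7*(⅐)*(-9))*(-29))*(-80) = -9/2*(-29)*(-80) = (261/2)*(-80) = -10440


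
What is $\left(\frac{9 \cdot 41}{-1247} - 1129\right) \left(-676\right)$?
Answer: $\frac{951964832}{1247} \approx 7.634 \cdot 10^{5}$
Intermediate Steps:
$\left(\frac{9 \cdot 41}{-1247} - 1129\right) \left(-676\right) = \left(369 \left(- \frac{1}{1247}\right) - 1129\right) \left(-676\right) = \left(- \frac{369}{1247} - 1129\right) \left(-676\right) = \left(- \frac{1408232}{1247}\right) \left(-676\right) = \frac{951964832}{1247}$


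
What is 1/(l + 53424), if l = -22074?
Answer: 1/31350 ≈ 3.1898e-5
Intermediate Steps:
1/(l + 53424) = 1/(-22074 + 53424) = 1/31350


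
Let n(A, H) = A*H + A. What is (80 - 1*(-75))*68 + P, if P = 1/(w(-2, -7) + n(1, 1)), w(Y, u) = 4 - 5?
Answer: 10541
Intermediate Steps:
w(Y, u) = -1
n(A, H) = A + A*H
P = 1 (P = 1/(-1 + 1*(1 + 1)) = 1/(-1 + 1*2) = 1/(-1 + 2) = 1/1 = 1)
(80 - 1*(-75))*68 + P = (80 - 1*(-75))*68 + 1 = (80 + 75)*68 + 1 = 155*68 + 1 = 10540 + 1 = 10541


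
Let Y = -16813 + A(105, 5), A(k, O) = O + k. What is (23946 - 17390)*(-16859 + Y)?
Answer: -220032472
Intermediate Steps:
Y = -16703 (Y = -16813 + (5 + 105) = -16813 + 110 = -16703)
(23946 - 17390)*(-16859 + Y) = (23946 - 17390)*(-16859 - 16703) = 6556*(-33562) = -220032472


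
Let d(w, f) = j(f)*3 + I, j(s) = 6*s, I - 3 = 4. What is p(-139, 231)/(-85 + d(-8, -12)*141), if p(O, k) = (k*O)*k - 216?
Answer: 7417395/29554 ≈ 250.98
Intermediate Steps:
I = 7 (I = 3 + 4 = 7)
d(w, f) = 7 + 18*f (d(w, f) = (6*f)*3 + 7 = 18*f + 7 = 7 + 18*f)
p(O, k) = -216 + O*k² (p(O, k) = (O*k)*k - 216 = O*k² - 216 = -216 + O*k²)
p(-139, 231)/(-85 + d(-8, -12)*141) = (-216 - 139*231²)/(-85 + (7 + 18*(-12))*141) = (-216 - 139*53361)/(-85 + (7 - 216)*141) = (-216 - 7417179)/(-85 - 209*141) = -7417395/(-85 - 29469) = -7417395/(-29554) = -7417395*(-1/29554) = 7417395/29554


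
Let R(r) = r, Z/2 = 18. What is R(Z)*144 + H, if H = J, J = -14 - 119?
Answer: 5051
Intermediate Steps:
Z = 36 (Z = 2*18 = 36)
J = -133
H = -133
R(Z)*144 + H = 36*144 - 133 = 5184 - 133 = 5051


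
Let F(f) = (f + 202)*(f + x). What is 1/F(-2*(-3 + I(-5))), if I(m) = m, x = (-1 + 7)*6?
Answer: 1/11336 ≈ 8.8215e-5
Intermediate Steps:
x = 36 (x = 6*6 = 36)
F(f) = (36 + f)*(202 + f) (F(f) = (f + 202)*(f + 36) = (202 + f)*(36 + f) = (36 + f)*(202 + f))
1/F(-2*(-3 + I(-5))) = 1/(7272 + (-2*(-3 - 5))² + 238*(-2*(-3 - 5))) = 1/(7272 + (-2*(-8))² + 238*(-2*(-8))) = 1/(7272 + 16² + 238*16) = 1/(7272 + 256 + 3808) = 1/11336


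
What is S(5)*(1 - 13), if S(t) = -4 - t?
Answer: 108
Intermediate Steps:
S(5)*(1 - 13) = (-4 - 1*5)*(1 - 13) = (-4 - 5)*(-12) = -9*(-12) = 108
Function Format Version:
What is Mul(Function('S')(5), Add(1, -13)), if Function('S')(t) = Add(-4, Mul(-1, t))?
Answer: 108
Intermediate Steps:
Mul(Function('S')(5), Add(1, -13)) = Mul(Add(-4, Mul(-1, 5)), Add(1, -13)) = Mul(Add(-4, -5), -12) = Mul(-9, -12) = 108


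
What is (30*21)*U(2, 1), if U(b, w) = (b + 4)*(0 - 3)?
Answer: -11340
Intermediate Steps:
U(b, w) = -12 - 3*b (U(b, w) = (4 + b)*(-3) = -12 - 3*b)
(30*21)*U(2, 1) = (30*21)*(-12 - 3*2) = 630*(-12 - 6) = 630*(-18) = -11340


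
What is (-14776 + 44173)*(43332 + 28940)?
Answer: 2124579984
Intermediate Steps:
(-14776 + 44173)*(43332 + 28940) = 29397*72272 = 2124579984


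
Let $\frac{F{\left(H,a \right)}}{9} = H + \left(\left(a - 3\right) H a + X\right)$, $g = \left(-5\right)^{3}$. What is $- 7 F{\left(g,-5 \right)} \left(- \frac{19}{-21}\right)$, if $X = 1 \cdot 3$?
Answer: $291954$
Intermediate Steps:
$X = 3$
$g = -125$
$F{\left(H,a \right)} = 27 + 9 H + 9 H a \left(-3 + a\right)$ ($F{\left(H,a \right)} = 9 \left(H + \left(\left(a - 3\right) H a + 3\right)\right) = 9 \left(H + \left(\left(-3 + a\right) H a + 3\right)\right) = 9 \left(H + \left(H \left(-3 + a\right) a + 3\right)\right) = 9 \left(H + \left(H a \left(-3 + a\right) + 3\right)\right) = 9 \left(H + \left(3 + H a \left(-3 + a\right)\right)\right) = 9 \left(3 + H + H a \left(-3 + a\right)\right) = 27 + 9 H + 9 H a \left(-3 + a\right)$)
$- 7 F{\left(g,-5 \right)} \left(- \frac{19}{-21}\right) = - 7 \left(27 + 9 \left(-125\right) - \left(-3375\right) \left(-5\right) + 9 \left(-125\right) \left(-5\right)^{2}\right) \left(- \frac{19}{-21}\right) = - 7 \left(27 - 1125 - 16875 + 9 \left(-125\right) 25\right) \left(\left(-19\right) \left(- \frac{1}{21}\right)\right) = - 7 \left(27 - 1125 - 16875 - 28125\right) \frac{19}{21} = \left(-7\right) \left(-46098\right) \frac{19}{21} = 322686 \cdot \frac{19}{21} = 291954$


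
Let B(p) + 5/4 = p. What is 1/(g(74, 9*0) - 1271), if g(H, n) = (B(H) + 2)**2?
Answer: 16/69065 ≈ 0.00023167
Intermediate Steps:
B(p) = -5/4 + p
g(H, n) = (3/4 + H)**2 (g(H, n) = ((-5/4 + H) + 2)**2 = (3/4 + H)**2)
1/(g(74, 9*0) - 1271) = 1/((3 + 4*74)**2/16 - 1271) = 1/((3 + 296)**2/16 - 1271) = 1/((1/16)*299**2 - 1271) = 1/((1/16)*89401 - 1271) = 1/(89401/16 - 1271) = 1/(69065/16) = 16/69065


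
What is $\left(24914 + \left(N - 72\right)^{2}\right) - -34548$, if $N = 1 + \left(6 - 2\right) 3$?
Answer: $62943$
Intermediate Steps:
$N = 13$ ($N = 1 + \left(6 - 2\right) 3 = 1 + 4 \cdot 3 = 1 + 12 = 13$)
$\left(24914 + \left(N - 72\right)^{2}\right) - -34548 = \left(24914 + \left(13 - 72\right)^{2}\right) - -34548 = \left(24914 + \left(-59\right)^{2}\right) + 34548 = \left(24914 + 3481\right) + 34548 = 28395 + 34548 = 62943$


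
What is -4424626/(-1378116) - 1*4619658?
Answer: -3183210089851/689058 ≈ -4.6197e+6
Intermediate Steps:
-4424626/(-1378116) - 1*4619658 = -4424626*(-1/1378116) - 4619658 = 2212313/689058 - 4619658 = -3183210089851/689058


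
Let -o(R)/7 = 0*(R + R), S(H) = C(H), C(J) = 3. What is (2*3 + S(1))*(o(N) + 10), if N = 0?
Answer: 90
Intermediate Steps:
S(H) = 3
o(R) = 0 (o(R) = -0*(R + R) = -0*2*R = -7*0 = 0)
(2*3 + S(1))*(o(N) + 10) = (2*3 + 3)*(0 + 10) = (6 + 3)*10 = 9*10 = 90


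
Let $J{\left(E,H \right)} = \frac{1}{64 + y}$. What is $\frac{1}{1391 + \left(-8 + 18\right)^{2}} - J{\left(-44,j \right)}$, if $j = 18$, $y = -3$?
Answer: $- \frac{1430}{90951} \approx -0.015723$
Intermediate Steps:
$J{\left(E,H \right)} = \frac{1}{61}$ ($J{\left(E,H \right)} = \frac{1}{64 - 3} = \frac{1}{61}$)
$\frac{1}{1391 + \left(-8 + 18\right)^{2}} - J{\left(-44,j \right)} = \frac{1}{1391 + \left(-8 + 18\right)^{2}} - \frac{1}{61} = \frac{1}{1391 + 10^{2}} - \frac{1}{61} = \frac{1}{1391 + 100} - \frac{1}{61} = \frac{1}{1491} - \frac{1}{61} = - \frac{1430}{90951}$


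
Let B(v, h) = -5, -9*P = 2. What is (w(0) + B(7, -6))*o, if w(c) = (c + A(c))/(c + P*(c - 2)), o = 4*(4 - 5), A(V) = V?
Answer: 20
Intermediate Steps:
P = -2/9 (P = -1/9*2 = -2/9 ≈ -0.22222)
o = -4 (o = 4*(-1) = -4)
w(c) = 2*c/(4/9 + 7*c/9) (w(c) = (c + c)/(c - 2*(c - 2)/9) = (2*c)/(c - 2*(-2 + c)/9) = (2*c)/(c + (4/9 - 2*c/9)) = (2*c)/(4/9 + 7*c/9) = 2*c/(4/9 + 7*c/9))
(w(0) + B(7, -6))*o = (18*0/(4 + 7*0) - 5)*(-4) = (18*0/(4 + 0) - 5)*(-4) = (18*0/4 - 5)*(-4) = (18*0*(1/4) - 5)*(-4) = (0 - 5)*(-4) = -5*(-4) = 20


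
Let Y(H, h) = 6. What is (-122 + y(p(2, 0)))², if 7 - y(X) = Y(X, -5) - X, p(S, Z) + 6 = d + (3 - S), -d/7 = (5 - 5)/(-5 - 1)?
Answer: 15876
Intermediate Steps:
d = 0 (d = -7*(5 - 5)/(-5 - 1) = -0/(-6) = -0*(-1)/6 = -7*0 = 0)
p(S, Z) = -3 - S (p(S, Z) = -6 + (0 + (3 - S)) = -6 + (3 - S) = -3 - S)
y(X) = 1 + X (y(X) = 7 - (6 - X) = 7 + (-6 + X) = 1 + X)
(-122 + y(p(2, 0)))² = (-122 + (1 + (-3 - 1*2)))² = (-122 + (1 + (-3 - 2)))² = (-122 + (1 - 5))² = (-122 - 4)² = (-126)² = 15876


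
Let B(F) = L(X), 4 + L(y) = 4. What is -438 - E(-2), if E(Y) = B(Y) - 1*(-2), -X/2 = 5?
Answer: -440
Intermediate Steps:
X = -10 (X = -2*5 = -10)
L(y) = 0 (L(y) = -4 + 4 = 0)
B(F) = 0
E(Y) = 2 (E(Y) = 0 - 1*(-2) = 0 + 2 = 2)
-438 - E(-2) = -438 - 1*2 = -438 - 2 = -440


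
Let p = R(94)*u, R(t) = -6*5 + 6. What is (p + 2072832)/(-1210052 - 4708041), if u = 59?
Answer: -2071416/5918093 ≈ -0.35001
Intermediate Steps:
R(t) = -24 (R(t) = -30 + 6 = -24)
p = -1416 (p = -24*59 = -1416)
(p + 2072832)/(-1210052 - 4708041) = (-1416 + 2072832)/(-1210052 - 4708041) = 2071416/(-5918093) = 2071416*(-1/5918093) = -2071416/5918093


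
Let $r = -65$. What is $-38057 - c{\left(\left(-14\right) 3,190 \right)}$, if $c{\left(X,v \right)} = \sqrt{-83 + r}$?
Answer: $-38057 - 2 i \sqrt{37} \approx -38057.0 - 12.166 i$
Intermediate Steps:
$c{\left(X,v \right)} = 2 i \sqrt{37}$ ($c{\left(X,v \right)} = \sqrt{-83 - 65} = \sqrt{-148} = 2 i \sqrt{37}$)
$-38057 - c{\left(\left(-14\right) 3,190 \right)} = -38057 - 2 i \sqrt{37}$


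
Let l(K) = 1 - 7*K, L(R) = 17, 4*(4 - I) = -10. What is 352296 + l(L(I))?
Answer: 352178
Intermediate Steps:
I = 13/2 (I = 4 - ¼*(-10) = 4 + 5/2 = 13/2 ≈ 6.5000)
352296 + l(L(I)) = 352296 + (1 - 7*17) = 352296 + (1 - 119) = 352296 - 118 = 352178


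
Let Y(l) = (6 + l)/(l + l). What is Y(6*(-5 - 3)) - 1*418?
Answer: -6681/16 ≈ -417.56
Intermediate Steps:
Y(l) = (6 + l)/(2*l) (Y(l) = (6 + l)/((2*l)) = (6 + l)*(1/(2*l)) = (6 + l)/(2*l))
Y(6*(-5 - 3)) - 1*418 = (6 + 6*(-5 - 3))/(2*((6*(-5 - 3)))) - 1*418 = (6 + 6*(-8))/(2*((6*(-8)))) - 418 = (1/2)*(6 - 48)/(-48) - 418 = (1/2)*(-1/48)*(-42) - 418 = 7/16 - 418 = -6681/16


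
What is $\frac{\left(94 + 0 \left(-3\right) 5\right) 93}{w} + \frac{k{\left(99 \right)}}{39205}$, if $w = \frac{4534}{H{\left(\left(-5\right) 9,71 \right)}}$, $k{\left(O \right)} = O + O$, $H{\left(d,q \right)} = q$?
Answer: $\frac{12167367771}{88877735} \approx 136.9$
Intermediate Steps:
$k{\left(O \right)} = 2 O$
$w = \frac{4534}{71} \approx 63.859$
$\frac{\left(94 + 0 \left(-3\right) 5\right) 93}{w} + \frac{k{\left(99 \right)}}{39205} = \frac{\left(94 + 0 \left(-3\right) 5\right) 93}{\frac{4534}{71}} + \frac{2 \cdot 99}{39205} = \left(94 + 0 \cdot 5\right) 93 \cdot \frac{71}{4534} + 198 \cdot \frac{1}{39205} = \left(94 + 0\right) 93 \cdot \frac{71}{4534} + \frac{198}{39205} = 94 \cdot 93 \cdot \frac{71}{4534} + \frac{198}{39205} = 8742 \cdot \frac{71}{4534} + \frac{198}{39205} = \frac{310341}{2267} + \frac{198}{39205} = \frac{12167367771}{88877735}$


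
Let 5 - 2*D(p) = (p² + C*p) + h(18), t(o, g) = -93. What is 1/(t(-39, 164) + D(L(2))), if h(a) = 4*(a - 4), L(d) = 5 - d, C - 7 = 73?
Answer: -1/243 ≈ -0.0041152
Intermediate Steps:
C = 80 (C = 7 + 73 = 80)
h(a) = -16 + 4*a (h(a) = 4*(-4 + a) = -16 + 4*a)
D(p) = -51/2 - 40*p - p²/2 (D(p) = 5/2 - ((p² + 80*p) + (-16 + 4*18))/2 = 5/2 - ((p² + 80*p) + (-16 + 72))/2 = 5/2 - ((p² + 80*p) + 56)/2 = 5/2 - (56 + p² + 80*p)/2 = 5/2 + (-28 - 40*p - p²/2) = -51/2 - 40*p - p²/2)
1/(t(-39, 164) + D(L(2))) = 1/(-93 + (-51/2 - 40*(5 - 1*2) - (5 - 1*2)²/2)) = 1/(-93 + (-51/2 - 40*(5 - 2) - (5 - 2)²/2)) = 1/(-93 + (-51/2 - 40*3 - ½*3²)) = 1/(-93 + (-51/2 - 120 - ½*9)) = 1/(-93 + (-51/2 - 120 - 9/2)) = 1/(-93 - 150) = 1/(-243) = -1/243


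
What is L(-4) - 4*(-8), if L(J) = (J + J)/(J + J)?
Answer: 33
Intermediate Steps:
L(J) = 1 (L(J) = (2*J)/((2*J)) = (2*J)*(1/(2*J)) = 1)
L(-4) - 4*(-8) = 1 - 4*(-8) = 1 + 32 = 33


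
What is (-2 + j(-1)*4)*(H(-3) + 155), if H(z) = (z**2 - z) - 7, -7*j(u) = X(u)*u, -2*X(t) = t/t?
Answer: -2560/7 ≈ -365.71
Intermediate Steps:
X(t) = -1/2 (X(t) = -t/(2*t) = -1/2*1 = -1/2)
j(u) = u/14 (j(u) = -(-1)*u/14 = u/14)
H(z) = -7 + z**2 - z
(-2 + j(-1)*4)*(H(-3) + 155) = (-2 + ((1/14)*(-1))*4)*((-7 + (-3)**2 - 1*(-3)) + 155) = (-2 - 1/14*4)*((-7 + 9 + 3) + 155) = (-2 - 2/7)*(5 + 155) = -16/7*160 = -2560/7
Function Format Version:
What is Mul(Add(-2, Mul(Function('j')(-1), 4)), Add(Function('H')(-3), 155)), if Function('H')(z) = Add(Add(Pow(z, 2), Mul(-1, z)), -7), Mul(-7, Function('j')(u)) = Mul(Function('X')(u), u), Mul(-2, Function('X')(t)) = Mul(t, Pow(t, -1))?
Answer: Rational(-2560, 7) ≈ -365.71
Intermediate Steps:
Function('X')(t) = Rational(-1, 2) (Function('X')(t) = Mul(Rational(-1, 2), Mul(t, Pow(t, -1))) = Mul(Rational(-1, 2), 1) = Rational(-1, 2))
Function('j')(u) = Mul(Rational(1, 14), u) (Function('j')(u) = Mul(Rational(-1, 7), Mul(Rational(-1, 2), u)) = Mul(Rational(1, 14), u))
Function('H')(z) = Add(-7, Pow(z, 2), Mul(-1, z))
Mul(Add(-2, Mul(Function('j')(-1), 4)), Add(Function('H')(-3), 155)) = Mul(Add(-2, Mul(Mul(Rational(1, 14), -1), 4)), Add(Add(-7, Pow(-3, 2), Mul(-1, -3)), 155)) = Mul(Add(-2, Mul(Rational(-1, 14), 4)), Add(Add(-7, 9, 3), 155)) = Mul(Add(-2, Rational(-2, 7)), Add(5, 155)) = Mul(Rational(-16, 7), 160) = Rational(-2560, 7)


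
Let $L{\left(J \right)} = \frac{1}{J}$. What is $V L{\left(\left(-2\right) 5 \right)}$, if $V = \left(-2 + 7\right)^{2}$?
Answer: $- \frac{5}{2} \approx -2.5$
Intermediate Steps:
$V = 25$ ($V = 5^{2} = 25$)
$V L{\left(\left(-2\right) 5 \right)} = \frac{25}{\left(-2\right) 5} = \frac{25}{-10} = 25 \left(- \frac{1}{10}\right) = - \frac{5}{2}$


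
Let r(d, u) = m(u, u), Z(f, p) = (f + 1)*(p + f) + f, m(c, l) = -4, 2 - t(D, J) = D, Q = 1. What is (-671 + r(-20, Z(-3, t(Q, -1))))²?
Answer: 455625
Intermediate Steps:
t(D, J) = 2 - D
Z(f, p) = f + (1 + f)*(f + p) (Z(f, p) = (1 + f)*(f + p) + f = f + (1 + f)*(f + p))
r(d, u) = -4
(-671 + r(-20, Z(-3, t(Q, -1))))² = (-671 - 4)² = (-675)² = 455625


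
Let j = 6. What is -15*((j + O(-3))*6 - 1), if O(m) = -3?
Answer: -255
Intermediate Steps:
-15*((j + O(-3))*6 - 1) = -15*((6 - 3)*6 - 1) = -15*(3*6 - 1) = -15*(18 - 1) = -15*17 = -255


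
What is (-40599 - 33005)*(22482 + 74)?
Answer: -1660211824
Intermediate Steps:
(-40599 - 33005)*(22482 + 74) = -73604*22556 = -1660211824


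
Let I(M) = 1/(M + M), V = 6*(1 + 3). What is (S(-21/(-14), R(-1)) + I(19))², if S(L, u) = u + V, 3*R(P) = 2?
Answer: 7924225/12996 ≈ 609.74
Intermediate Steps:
V = 24 (V = 6*4 = 24)
I(M) = 1/(2*M)
R(P) = ⅔ (R(P) = (⅓)*2 = ⅔)
S(L, u) = 24 + u (S(L, u) = u + 24 = 24 + u)
(S(-21/(-14), R(-1)) + I(19))² = ((24 + ⅔) + (½)/19)² = (74/3 + (½)*(1/19))² = (74/3 + 1/38)² = (2815/114)² = 7924225/12996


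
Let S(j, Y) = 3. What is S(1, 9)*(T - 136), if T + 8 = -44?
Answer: -564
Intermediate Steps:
T = -52 (T = -8 - 44 = -52)
S(1, 9)*(T - 136) = 3*(-52 - 136) = 3*(-188) = -564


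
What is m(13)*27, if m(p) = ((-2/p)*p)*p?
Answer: -702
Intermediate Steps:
m(p) = -2*p
m(13)*27 = -2*13*27 = -26*27 = -702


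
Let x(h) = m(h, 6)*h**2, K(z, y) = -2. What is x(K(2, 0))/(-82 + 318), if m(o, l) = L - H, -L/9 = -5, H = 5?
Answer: 40/59 ≈ 0.67797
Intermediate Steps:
L = 45 (L = -9*(-5) = 45)
m(o, l) = 40 (m(o, l) = 45 - 1*5 = 45 - 5 = 40)
x(h) = 40*h**2
x(K(2, 0))/(-82 + 318) = (40*(-2)**2)/(-82 + 318) = (40*4)/236 = (1/236)*160 = 40/59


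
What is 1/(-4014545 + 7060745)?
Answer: 1/3046200 ≈ 3.2828e-7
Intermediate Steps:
1/(-4014545 + 7060745) = 1/3046200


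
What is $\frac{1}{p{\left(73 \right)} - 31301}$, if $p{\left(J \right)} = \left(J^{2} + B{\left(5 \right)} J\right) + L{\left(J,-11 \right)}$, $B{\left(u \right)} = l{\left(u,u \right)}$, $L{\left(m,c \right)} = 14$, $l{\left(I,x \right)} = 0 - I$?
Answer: $- \frac{1}{26323} \approx -3.799 \cdot 10^{-5}$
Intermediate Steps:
$l{\left(I,x \right)} = - I$
$B{\left(u \right)} = - u$
$p{\left(J \right)} = 14 + J^{2} - 5 J$ ($p{\left(J \right)} = \left(J^{2} + \left(-1\right) 5 J\right) + 14 = \left(J^{2} - 5 J\right) + 14 = 14 + J^{2} - 5 J$)
$\frac{1}{p{\left(73 \right)} - 31301} = \frac{1}{\left(14 + 73^{2} - 365\right) - 31301} = \frac{1}{\left(14 + 5329 - 365\right) - 31301} = \frac{1}{4978 - 31301} = \frac{1}{-26323} = - \frac{1}{26323}$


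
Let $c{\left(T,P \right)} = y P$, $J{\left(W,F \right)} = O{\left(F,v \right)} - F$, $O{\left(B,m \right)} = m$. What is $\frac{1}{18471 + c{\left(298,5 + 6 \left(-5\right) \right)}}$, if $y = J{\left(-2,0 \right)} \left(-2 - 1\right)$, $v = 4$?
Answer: $\frac{1}{18771} \approx 5.3274 \cdot 10^{-5}$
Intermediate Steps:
$J{\left(W,F \right)} = 4 - F$
$y = -12$ ($y = \left(4 - 0\right) \left(-2 - 1\right) = \left(4 + 0\right) \left(-3\right) = 4 \left(-3\right) = -12$)
$c{\left(T,P \right)} = - 12 P$
$\frac{1}{18471 + c{\left(298,5 + 6 \left(-5\right) \right)}} = \frac{1}{18471 - 12 \left(5 + 6 \left(-5\right)\right)} = \frac{1}{18471 - 12 \left(5 - 30\right)} = \frac{1}{18471 - -300} = \frac{1}{18471 + 300} = \frac{1}{18771}$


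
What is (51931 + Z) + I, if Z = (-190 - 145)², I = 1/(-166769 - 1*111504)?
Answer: 45680182587/278273 ≈ 1.6416e+5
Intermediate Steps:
I = -1/278273 (I = 1/(-166769 - 111504) = 1/(-278273) = -1/278273 ≈ -3.5936e-6)
Z = 112225 (Z = (-335)² = 112225)
(51931 + Z) + I = (51931 + 112225) - 1/278273 = 164156 - 1/278273 = 45680182587/278273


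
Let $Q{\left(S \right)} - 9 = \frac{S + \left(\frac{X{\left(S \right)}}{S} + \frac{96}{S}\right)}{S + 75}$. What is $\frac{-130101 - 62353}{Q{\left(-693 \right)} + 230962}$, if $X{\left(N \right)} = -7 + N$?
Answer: $- \frac{82423044396}{98919353699} \approx -0.83323$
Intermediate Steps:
$Q{\left(S \right)} = 9 + \frac{S + \frac{96}{S} + \frac{-7 + S}{S}}{75 + S}$ ($Q{\left(S \right)} = 9 + \frac{S + \left(\frac{-7 + S}{S} + \frac{96}{S}\right)}{S + 75} = 9 + \frac{S + \left(\frac{-7 + S}{S} + \frac{96}{S}\right)}{75 + S} = 9 + \frac{S + \left(\frac{96}{S} + \frac{-7 + S}{S}\right)}{75 + S} = 9 + \frac{S + \frac{96}{S} + \frac{-7 + S}{S}}{75 + S}$)
$\frac{-130101 - 62353}{Q{\left(-693 \right)} + 230962} = \frac{-130101 - 62353}{\frac{89 + 10 \left(-693\right)^{2} + 676 \left(-693\right)}{\left(-693\right) \left(75 - 693\right)} + 230962} = - \frac{192454}{- \frac{89 + 10 \cdot 480249 - 468468}{693 \left(-618\right)} + 230962} = - \frac{192454}{\left(- \frac{1}{693}\right) \left(- \frac{1}{618}\right) \left(89 + 4802490 - 468468\right) + 230962} = - \frac{192454}{\left(- \frac{1}{693}\right) \left(- \frac{1}{618}\right) 4334111 + 230962} = - \frac{192454}{\frac{4334111}{428274} + 230962} = - \frac{192454}{\frac{98919353699}{428274}} = \left(-192454\right) \frac{428274}{98919353699} = - \frac{82423044396}{98919353699}$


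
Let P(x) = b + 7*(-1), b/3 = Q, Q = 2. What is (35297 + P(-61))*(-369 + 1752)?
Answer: 48814368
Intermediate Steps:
b = 6 (b = 3*2 = 6)
P(x) = -1 (P(x) = 6 + 7*(-1) = 6 - 7 = -1)
(35297 + P(-61))*(-369 + 1752) = (35297 - 1)*(-369 + 1752) = 35296*1383 = 48814368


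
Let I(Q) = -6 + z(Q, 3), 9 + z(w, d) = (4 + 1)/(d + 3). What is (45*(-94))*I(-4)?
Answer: 59925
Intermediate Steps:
z(w, d) = -9 + 5/(3 + d) (z(w, d) = -9 + (4 + 1)/(d + 3) = -9 + 5/(3 + d))
I(Q) = -85/6 (I(Q) = -6 + (-22 - 9*3)/(3 + 3) = -6 + (-22 - 27)/6 = -6 + (1/6)*(-49) = -6 - 49/6 = -85/6)
(45*(-94))*I(-4) = (45*(-94))*(-85/6) = -4230*(-85/6) = 59925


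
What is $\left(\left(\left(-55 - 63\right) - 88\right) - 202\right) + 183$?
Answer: $-225$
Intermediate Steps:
$\left(\left(\left(-55 - 63\right) - 88\right) - 202\right) + 183 = \left(\left(-118 - 88\right) - 202\right) + 183 = \left(-206 - 202\right) + 183 = -408 + 183 = -225$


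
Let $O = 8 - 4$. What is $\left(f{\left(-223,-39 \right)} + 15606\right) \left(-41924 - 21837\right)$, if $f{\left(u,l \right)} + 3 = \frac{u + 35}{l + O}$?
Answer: $- \frac{34832187973}{35} \approx -9.9521 \cdot 10^{8}$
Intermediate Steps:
$O = 4$ ($O = 8 - 4 = 4$)
$f{\left(u,l \right)} = -3 + \frac{35 + u}{4 + l}$ ($f{\left(u,l \right)} = -3 + \frac{u + 35}{l + 4} = -3 + \frac{35 + u}{4 + l}$)
$\left(f{\left(-223,-39 \right)} + 15606\right) \left(-41924 - 21837\right) = \left(\frac{23 - 223 - -117}{4 - 39} + 15606\right) \left(-41924 - 21837\right) = \left(\frac{23 - 223 + 117}{-35} + 15606\right) \left(-63761\right) = \left(\left(- \frac{1}{35}\right) \left(-83\right) + 15606\right) \left(-63761\right) = \left(\frac{83}{35} + 15606\right) \left(-63761\right) = \frac{546293}{35} \left(-63761\right) = - \frac{34832187973}{35}$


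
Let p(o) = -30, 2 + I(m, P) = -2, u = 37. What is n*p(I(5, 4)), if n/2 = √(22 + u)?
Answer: -60*√59 ≈ -460.87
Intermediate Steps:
I(m, P) = -4 (I(m, P) = -2 - 2 = -4)
n = 2*√59 (n = 2*√(22 + 37) = 2*√59 ≈ 15.362)
n*p(I(5, 4)) = (2*√59)*(-30) = -60*√59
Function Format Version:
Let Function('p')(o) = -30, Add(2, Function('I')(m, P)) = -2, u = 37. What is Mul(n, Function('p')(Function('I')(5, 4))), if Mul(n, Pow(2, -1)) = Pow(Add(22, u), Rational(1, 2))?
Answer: Mul(-60, Pow(59, Rational(1, 2))) ≈ -460.87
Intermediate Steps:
Function('I')(m, P) = -4 (Function('I')(m, P) = Add(-2, -2) = -4)
n = Mul(2, Pow(59, Rational(1, 2))) (n = Mul(2, Pow(Add(22, 37), Rational(1, 2))) = Mul(2, Pow(59, Rational(1, 2))) ≈ 15.362)
Mul(n, Function('p')(Function('I')(5, 4))) = Mul(Mul(2, Pow(59, Rational(1, 2))), -30) = Mul(-60, Pow(59, Rational(1, 2)))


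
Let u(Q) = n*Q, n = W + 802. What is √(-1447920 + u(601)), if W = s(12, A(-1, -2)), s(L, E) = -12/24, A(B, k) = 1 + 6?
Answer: 23*I*√7306/2 ≈ 982.96*I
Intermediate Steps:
A(B, k) = 7
s(L, E) = -½ (s(L, E) = -12*1/24 = -½)
W = -½ ≈ -0.50000
n = 1603/2 (n = -½ + 802 = 1603/2 ≈ 801.50)
u(Q) = 1603*Q/2
√(-1447920 + u(601)) = √(-1447920 + (1603/2)*601) = √(-1447920 + 963403/2) = √(-1932437/2) = 23*I*√7306/2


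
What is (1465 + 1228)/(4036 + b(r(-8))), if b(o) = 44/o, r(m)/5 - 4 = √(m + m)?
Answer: 543595515/814908881 + 148115*I/814908881 ≈ 0.66706 + 0.00018176*I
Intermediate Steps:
r(m) = 20 + 5*√2*√m (r(m) = 20 + 5*√(m + m) = 20 + 5*√(2*m) = 20 + 5*(√2*√m) = 20 + 5*√2*√m)
(1465 + 1228)/(4036 + b(r(-8))) = (1465 + 1228)/(4036 + 44/(20 + 5*√2*√(-8))) = 2693/(4036 + 44/(20 + 5*√2*(2*I*√2))) = 2693/(4036 + 44/(20 + 20*I)) = 2693/(4036 + 44*((20 - 20*I)/800)) = 2693/(4036 + 11*(20 - 20*I)/200)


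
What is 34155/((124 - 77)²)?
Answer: 34155/2209 ≈ 15.462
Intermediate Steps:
34155/((124 - 77)²) = 34155/(47²) = 34155/2209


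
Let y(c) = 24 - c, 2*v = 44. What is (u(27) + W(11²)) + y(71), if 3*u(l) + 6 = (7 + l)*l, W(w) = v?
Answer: 279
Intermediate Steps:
v = 22 (v = (½)*44 = 22)
W(w) = 22
u(l) = -2 + l*(7 + l)/3 (u(l) = -2 + ((7 + l)*l)/3 = -2 + (l*(7 + l))/3 = -2 + l*(7 + l)/3)
(u(27) + W(11²)) + y(71) = ((-2 + (⅓)*27² + (7/3)*27) + 22) + (24 - 1*71) = ((-2 + (⅓)*729 + 63) + 22) + (24 - 71) = ((-2 + 243 + 63) + 22) - 47 = (304 + 22) - 47 = 326 - 47 = 279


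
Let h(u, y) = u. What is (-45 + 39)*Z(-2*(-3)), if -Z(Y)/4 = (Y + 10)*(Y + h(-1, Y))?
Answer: 1920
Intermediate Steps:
Z(Y) = -4*(-1 + Y)*(10 + Y) (Z(Y) = -4*(Y + 10)*(Y - 1) = -4*(10 + Y)*(-1 + Y) = -4*(-1 + Y)*(10 + Y))
(-45 + 39)*Z(-2*(-3)) = (-45 + 39)*(40 - (-72)*(-3) - 4*(-2*(-3))²) = -6*(40 - 36*6 - 4*6²) = -6*(40 - 216 - 4*36) = -6*(40 - 216 - 144) = -6*(-320) = 1920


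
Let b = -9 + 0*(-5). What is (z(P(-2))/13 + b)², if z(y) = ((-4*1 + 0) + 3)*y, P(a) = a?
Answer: 13225/169 ≈ 78.254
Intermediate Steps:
z(y) = -y (z(y) = ((-4 + 0) + 3)*y = (-4 + 3)*y = -y)
b = -9 (b = -9 + 0 = -9)
(z(P(-2))/13 + b)² = (-1*(-2)/13 - 9)² = (2*(1/13) - 9)² = (2/13 - 9)² = (-115/13)² = 13225/169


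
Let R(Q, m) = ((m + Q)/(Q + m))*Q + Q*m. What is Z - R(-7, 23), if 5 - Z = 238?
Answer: -65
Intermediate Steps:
Z = -233 (Z = 5 - 1*238 = 5 - 238 = -233)
R(Q, m) = Q + Q*m (R(Q, m) = ((Q + m)/(Q + m))*Q + Q*m = 1*Q + Q*m = Q + Q*m)
Z - R(-7, 23) = -233 - (-7)*(1 + 23) = -233 - (-7)*24 = -233 - 1*(-168) = -233 + 168 = -65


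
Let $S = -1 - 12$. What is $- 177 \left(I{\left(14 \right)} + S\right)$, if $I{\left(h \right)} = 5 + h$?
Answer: $-1062$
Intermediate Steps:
$S = -13$ ($S = -1 - 12 = -13$)
$- 177 \left(I{\left(14 \right)} + S\right) = - 177 \left(\left(5 + 14\right) - 13\right) = - 177 \left(19 - 13\right) = \left(-177\right) 6 = -1062$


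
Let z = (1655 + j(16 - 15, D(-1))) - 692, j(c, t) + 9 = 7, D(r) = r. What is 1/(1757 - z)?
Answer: 1/796 ≈ 0.0012563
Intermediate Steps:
j(c, t) = -2 (j(c, t) = -9 + 7 = -2)
z = 961 (z = (1655 - 2) - 692 = 1653 - 692 = 961)
1/(1757 - z) = 1/(1757 - 1*961) = 1/(1757 - 961) = 1/796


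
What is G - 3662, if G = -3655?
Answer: -7317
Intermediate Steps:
G - 3662 = -3655 - 3662 = -7317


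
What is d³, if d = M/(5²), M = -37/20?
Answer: -50653/125000000 ≈ -0.00040522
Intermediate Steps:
M = -37/20 (M = -37*1/20 = -37/20 ≈ -1.8500)
d = -37/500 (d = -37/(20*(5²)) = -37/20/25 = -37/20*1/25 = -37/500 ≈ -0.074000)
d³ = (-37/500)³ = -50653/125000000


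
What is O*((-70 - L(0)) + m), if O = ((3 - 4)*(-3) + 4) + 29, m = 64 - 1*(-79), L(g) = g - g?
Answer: 2628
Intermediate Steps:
L(g) = 0
m = 143 (m = 64 + 79 = 143)
O = 36 (O = (-1*(-3) + 4) + 29 = (3 + 4) + 29 = 7 + 29 = 36)
O*((-70 - L(0)) + m) = 36*((-70 - 1*0) + 143) = 36*((-70 + 0) + 143) = 36*(-70 + 143) = 36*73 = 2628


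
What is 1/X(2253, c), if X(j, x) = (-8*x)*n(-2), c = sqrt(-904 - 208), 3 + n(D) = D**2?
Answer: I*sqrt(278)/4448 ≈ 0.0037485*I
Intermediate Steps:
n(D) = -3 + D**2
c = 2*I*sqrt(278) (c = sqrt(-1112) = 2*I*sqrt(278) ≈ 33.347*I)
X(j, x) = -8*x (X(j, x) = (-8*x)*(-3 + (-2)**2) = (-8*x)*(-3 + 4) = -8*x*1 = -8*x)
1/X(2253, c) = 1/(-16*I*sqrt(278)) = I*sqrt(278)/4448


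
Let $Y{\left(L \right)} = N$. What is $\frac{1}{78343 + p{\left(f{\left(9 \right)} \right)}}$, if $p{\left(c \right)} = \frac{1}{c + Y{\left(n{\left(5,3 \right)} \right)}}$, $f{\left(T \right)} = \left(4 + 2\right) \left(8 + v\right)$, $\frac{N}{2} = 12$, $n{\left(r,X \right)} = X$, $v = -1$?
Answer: $\frac{66}{5170639} \approx 1.2764 \cdot 10^{-5}$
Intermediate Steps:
$N = 24$ ($N = 2 \cdot 12 = 24$)
$Y{\left(L \right)} = 24$
$f{\left(T \right)} = 42$ ($f{\left(T \right)} = \left(4 + 2\right) \left(8 - 1\right) = 6 \cdot 7 = 42$)
$p{\left(c \right)} = \frac{1}{24 + c}$ ($p{\left(c \right)} = \frac{1}{c + 24} = \frac{1}{24 + c}$)
$\frac{1}{78343 + p{\left(f{\left(9 \right)} \right)}} = \frac{1}{78343 + \frac{1}{24 + 42}} = \frac{1}{78343 + \frac{1}{66}} = \frac{1}{\frac{5170639}{66}} = \frac{66}{5170639}$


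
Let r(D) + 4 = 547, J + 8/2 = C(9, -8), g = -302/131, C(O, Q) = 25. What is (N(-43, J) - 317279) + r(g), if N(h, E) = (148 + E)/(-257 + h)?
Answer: -95020969/300 ≈ -3.1674e+5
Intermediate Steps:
g = -302/131 (g = -302*1/131 = -302/131 ≈ -2.3053)
J = 21 (J = -4 + 25 = 21)
r(D) = 543 (r(D) = -4 + 547 = 543)
N(h, E) = (148 + E)/(-257 + h)
(N(-43, J) - 317279) + r(g) = ((148 + 21)/(-257 - 43) - 317279) + 543 = (169/(-300) - 317279) + 543 = (-1/300*169 - 317279) + 543 = (-169/300 - 317279) + 543 = -95183869/300 + 543 = -95020969/300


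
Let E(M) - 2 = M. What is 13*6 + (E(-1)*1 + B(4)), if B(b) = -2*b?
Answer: 71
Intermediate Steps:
E(M) = 2 + M
13*6 + (E(-1)*1 + B(4)) = 13*6 + ((2 - 1)*1 - 2*4) = 78 + (1*1 - 8) = 78 + (1 - 8) = 78 - 7 = 71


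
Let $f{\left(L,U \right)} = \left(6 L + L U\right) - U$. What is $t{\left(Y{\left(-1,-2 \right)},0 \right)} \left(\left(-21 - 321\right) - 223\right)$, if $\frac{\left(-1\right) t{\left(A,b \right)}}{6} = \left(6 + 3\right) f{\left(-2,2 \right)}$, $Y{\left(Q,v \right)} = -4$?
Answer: $-549180$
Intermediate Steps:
$f{\left(L,U \right)} = - U + 6 L + L U$
$t{\left(A,b \right)} = 972$ ($t{\left(A,b \right)} = - 6 \left(6 + 3\right) \left(\left(-1\right) 2 + 6 \left(-2\right) - 4\right) = - 6 \cdot 9 \left(-2 - 12 - 4\right) = - 6 \cdot 9 \left(-18\right) = \left(-6\right) \left(-162\right) = 972$)
$t{\left(Y{\left(-1,-2 \right)},0 \right)} \left(\left(-21 - 321\right) - 223\right) = 972 \left(\left(-21 - 321\right) - 223\right) = 972 \left(-342 - 223\right) = 972 \left(-565\right) = -549180$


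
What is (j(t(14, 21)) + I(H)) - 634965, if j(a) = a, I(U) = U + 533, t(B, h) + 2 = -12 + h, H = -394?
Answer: -634819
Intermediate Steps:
t(B, h) = -14 + h (t(B, h) = -2 + (-12 + h) = -14 + h)
I(U) = 533 + U
(j(t(14, 21)) + I(H)) - 634965 = ((-14 + 21) + (533 - 394)) - 634965 = (7 + 139) - 634965 = 146 - 634965 = -634819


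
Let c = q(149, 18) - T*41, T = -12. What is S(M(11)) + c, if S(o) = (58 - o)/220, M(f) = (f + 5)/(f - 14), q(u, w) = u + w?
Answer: 43513/66 ≈ 659.29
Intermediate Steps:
M(f) = (5 + f)/(-14 + f)
S(o) = 29/110 - o/220 (S(o) = (58 - o)*(1/220) = 29/110 - o/220)
c = 659 (c = (149 + 18) - (-12)*41 = 167 - 1*(-492) = 167 + 492 = 659)
S(M(11)) + c = (29/110 - (5 + 11)/(220*(-14 + 11))) + 659 = (29/110 - 16/(220*(-3))) + 659 = (29/110 - (-1)*16/660) + 659 = (29/110 - 1/220*(-16/3)) + 659 = (29/110 + 4/165) + 659 = 19/66 + 659 = 43513/66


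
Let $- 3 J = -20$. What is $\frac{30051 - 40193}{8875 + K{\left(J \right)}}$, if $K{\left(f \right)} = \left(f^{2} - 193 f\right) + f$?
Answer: $- \frac{91278}{68755} \approx -1.3276$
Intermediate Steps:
$J = \frac{20}{3}$ ($J = \left(- \frac{1}{3}\right) \left(-20\right) = \frac{20}{3} \approx 6.6667$)
$K{\left(f \right)} = f^{2} - 192 f$
$\frac{30051 - 40193}{8875 + K{\left(J \right)}} = \frac{30051 - 40193}{8875 + \frac{20 \left(-192 + \frac{20}{3}\right)}{3}} = - \frac{10142}{8875 + \frac{20}{3} \left(- \frac{556}{3}\right)} = - \frac{10142}{8875 - \frac{11120}{9}} = - \frac{10142}{\frac{68755}{9}} = \left(-10142\right) \frac{9}{68755} = - \frac{91278}{68755}$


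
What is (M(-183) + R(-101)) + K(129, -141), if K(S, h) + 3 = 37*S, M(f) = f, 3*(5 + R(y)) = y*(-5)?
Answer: 14251/3 ≈ 4750.3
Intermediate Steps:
R(y) = -5 - 5*y/3 (R(y) = -5 + (y*(-5))/3 = -5 + (-5*y)/3 = -5 - 5*y/3)
K(S, h) = -3 + 37*S
(M(-183) + R(-101)) + K(129, -141) = (-183 + (-5 - 5/3*(-101))) + (-3 + 37*129) = (-183 + (-5 + 505/3)) + (-3 + 4773) = (-183 + 490/3) + 4770 = -59/3 + 4770 = 14251/3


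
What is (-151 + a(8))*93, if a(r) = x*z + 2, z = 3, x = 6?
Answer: -12183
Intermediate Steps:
a(r) = 20 (a(r) = 6*3 + 2 = 18 + 2 = 20)
(-151 + a(8))*93 = (-151 + 20)*93 = -131*93 = -12183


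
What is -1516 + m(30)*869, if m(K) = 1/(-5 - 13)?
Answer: -28157/18 ≈ -1564.3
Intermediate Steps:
m(K) = -1/18 (m(K) = 1/(-18) = -1/18)
-1516 + m(30)*869 = -1516 - 1/18*869 = -1516 - 869/18 = -28157/18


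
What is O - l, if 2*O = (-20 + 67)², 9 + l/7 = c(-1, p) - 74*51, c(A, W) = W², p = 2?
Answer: 55115/2 ≈ 27558.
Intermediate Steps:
l = -26453 (l = -63 + 7*(2² - 74*51) = -63 + 7*(4 - 3774) = -63 + 7*(-3770) = -63 - 26390 = -26453)
O = 2209/2 (O = (-20 + 67)²/2 = (½)*47² = (½)*2209 = 2209/2 ≈ 1104.5)
O - l = 2209/2 - 1*(-26453) = 2209/2 + 26453 = 55115/2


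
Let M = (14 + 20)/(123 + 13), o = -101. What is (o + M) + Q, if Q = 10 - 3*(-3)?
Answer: -327/4 ≈ -81.750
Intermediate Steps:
M = ¼ (M = 34/136 = 34*(1/136) = ¼ ≈ 0.25000)
Q = 19 (Q = 10 + 9 = 19)
(o + M) + Q = (-101 + ¼) + 19 = -403/4 + 19 = -327/4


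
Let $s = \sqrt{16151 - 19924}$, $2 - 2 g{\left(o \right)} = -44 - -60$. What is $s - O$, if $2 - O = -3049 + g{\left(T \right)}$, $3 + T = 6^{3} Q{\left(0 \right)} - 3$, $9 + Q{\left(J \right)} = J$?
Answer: $-3058 + 7 i \sqrt{77} \approx -3058.0 + 61.425 i$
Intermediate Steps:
$Q{\left(J \right)} = -9 + J$
$T = -1950$ ($T = -3 + \left(6^{3} \left(-9 + 0\right) - 3\right) = -3 + \left(216 \left(-9\right) - 3\right) = -3 - 1947 = -1950$)
$g{\left(o \right)} = -7$ ($g{\left(o \right)} = 1 - \frac{-44 - -60}{2} = 1 - \frac{-44 + 60}{2} = 1 - 8 = -7$)
$s = 7 i \sqrt{77}$ ($s = \sqrt{-3773} = 7 i \sqrt{77} \approx 61.425 i$)
$O = 3058$ ($O = 2 - \left(-3049 - 7\right) = 2 - -3056 = 2 + 3056 = 3058$)
$s - O = 7 i \sqrt{77} - 3058 = -3058 + 7 i \sqrt{77}$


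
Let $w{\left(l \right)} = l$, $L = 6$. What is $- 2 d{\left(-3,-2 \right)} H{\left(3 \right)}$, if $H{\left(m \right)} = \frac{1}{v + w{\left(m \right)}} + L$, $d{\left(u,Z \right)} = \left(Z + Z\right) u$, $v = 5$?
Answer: $-147$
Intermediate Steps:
$d{\left(u,Z \right)} = 2 Z u$
$H{\left(m \right)} = 6 + \frac{1}{5 + m}$ ($H{\left(m \right)} = \frac{1}{5 + m} + 6 = 6 + \frac{1}{5 + m}$)
$- 2 d{\left(-3,-2 \right)} H{\left(3 \right)} = - 2 \cdot 2 \left(-2\right) \left(-3\right) \frac{31 + 6 \cdot 3}{5 + 3} = - 2 \cdot 12 \frac{31 + 18}{8} = - 2 \cdot 12 \cdot \frac{1}{8} \cdot 49 = - 2 \cdot 12 \cdot \frac{49}{8} = \left(-2\right) \frac{147}{2} = -147$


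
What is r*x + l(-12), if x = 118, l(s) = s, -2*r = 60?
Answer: -3552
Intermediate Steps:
r = -30 (r = -½*60 = -30)
r*x + l(-12) = -30*118 - 12 = -3540 - 12 = -3552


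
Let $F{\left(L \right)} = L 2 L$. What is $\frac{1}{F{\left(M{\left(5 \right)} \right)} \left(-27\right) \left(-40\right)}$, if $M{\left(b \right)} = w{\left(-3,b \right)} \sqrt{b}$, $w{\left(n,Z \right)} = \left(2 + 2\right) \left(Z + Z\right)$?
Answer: $\frac{1}{17280000} \approx 5.787 \cdot 10^{-8}$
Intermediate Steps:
$w{\left(n,Z \right)} = 8 Z$ ($w{\left(n,Z \right)} = 4 \cdot 2 Z = 8 Z$)
$M{\left(b \right)} = 8 b^{\frac{3}{2}}$ ($M{\left(b \right)} = 8 b \sqrt{b} = 8 b^{\frac{3}{2}}$)
$F{\left(L \right)} = 2 L^{2}$ ($F{\left(L \right)} = 2 L L = 2 L^{2}$)
$\frac{1}{F{\left(M{\left(5 \right)} \right)} \left(-27\right) \left(-40\right)} = \frac{1}{2 \left(8 \cdot 5^{\frac{3}{2}}\right)^{2} \left(-27\right) \left(-40\right)} = \frac{1}{2 \left(8 \cdot 5 \sqrt{5}\right)^{2} \left(-27\right) \left(-40\right)} = \frac{1}{2 \left(40 \sqrt{5}\right)^{2} \left(-27\right) \left(-40\right)} = \frac{1}{2 \cdot 8000 \left(-27\right) \left(-40\right)} = \frac{1}{16000 \left(-27\right) \left(-40\right)} = \frac{1}{\left(-432000\right) \left(-40\right)} = \frac{1}{17280000}$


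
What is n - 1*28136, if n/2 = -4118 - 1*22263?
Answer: -80898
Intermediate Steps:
n = -52762 (n = 2*(-4118 - 1*22263) = 2*(-4118 - 22263) = 2*(-26381) = -52762)
n - 1*28136 = -52762 - 1*28136 = -52762 - 28136 = -80898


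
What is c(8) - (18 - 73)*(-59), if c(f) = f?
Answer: -3237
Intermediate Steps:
c(8) - (18 - 73)*(-59) = 8 - (18 - 73)*(-59) = 8 - (-55)*(-59) = 8 - 1*3245 = 8 - 3245 = -3237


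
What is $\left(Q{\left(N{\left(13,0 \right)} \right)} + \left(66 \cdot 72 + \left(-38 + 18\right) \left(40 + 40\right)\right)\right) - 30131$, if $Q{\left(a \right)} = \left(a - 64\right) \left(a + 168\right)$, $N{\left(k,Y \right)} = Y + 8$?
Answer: $-36835$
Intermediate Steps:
$N{\left(k,Y \right)} = 8 + Y$
$Q{\left(a \right)} = \left(-64 + a\right) \left(168 + a\right)$
$\left(Q{\left(N{\left(13,0 \right)} \right)} + \left(66 \cdot 72 + \left(-38 + 18\right) \left(40 + 40\right)\right)\right) - 30131 = \left(\left(-10752 + \left(8 + 0\right)^{2} + 104 \left(8 + 0\right)\right) + \left(66 \cdot 72 + \left(-38 + 18\right) \left(40 + 40\right)\right)\right) - 30131 = \left(\left(-10752 + 8^{2} + 104 \cdot 8\right) + \left(4752 - 1600\right)\right) - 30131 = \left(\left(-10752 + 64 + 832\right) + \left(4752 - 1600\right)\right) - 30131 = \left(-9856 + 3152\right) - 30131 = -6704 - 30131 = -36835$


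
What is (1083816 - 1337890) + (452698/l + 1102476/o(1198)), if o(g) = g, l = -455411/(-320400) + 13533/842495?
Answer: 2871743070455528048/46484492144671 ≈ 61779.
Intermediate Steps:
l = 77603492729/53987079600 (l = -455411*(-1/320400) + 13533*(1/842495) = 455411/320400 + 13533/842495 = 77603492729/53987079600 ≈ 1.4374)
(1083816 - 1337890) + (452698/l + 1102476/o(1198)) = (1083816 - 1337890) + (452698/(77603492729/53987079600) + 1102476/1198) = -254074 + (452698*(53987079600/77603492729) + 1102476*(1/1198)) = -254074 + (24439842960760800/77603492729 + 551238/599) = -254074 + 14682243927620667702/46484492144671 = 2871743070455528048/46484492144671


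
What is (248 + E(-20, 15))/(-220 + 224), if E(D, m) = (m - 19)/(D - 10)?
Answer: 1861/30 ≈ 62.033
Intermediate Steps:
E(D, m) = (-19 + m)/(-10 + D)
(248 + E(-20, 15))/(-220 + 224) = (248 + (-19 + 15)/(-10 - 20))/(-220 + 224) = (248 - 4/(-30))/4 = (248 - 1/30*(-4))*(¼) = (248 + 2/15)*(¼) = (3722/15)*(¼) = 1861/30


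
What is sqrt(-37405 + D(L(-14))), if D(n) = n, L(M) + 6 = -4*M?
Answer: I*sqrt(37355) ≈ 193.27*I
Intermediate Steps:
L(M) = -6 - 4*M
sqrt(-37405 + D(L(-14))) = sqrt(-37405 + (-6 - 4*(-14))) = sqrt(-37405 + (-6 + 56)) = sqrt(-37405 + 50) = sqrt(-37355) = I*sqrt(37355)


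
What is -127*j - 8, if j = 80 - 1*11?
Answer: -8771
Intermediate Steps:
j = 69 (j = 80 - 11 = 69)
-127*j - 8 = -127*69 - 8 = -8763 - 8 = -8771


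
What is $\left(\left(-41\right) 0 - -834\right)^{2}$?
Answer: $695556$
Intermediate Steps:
$\left(\left(-41\right) 0 - -834\right)^{2} = \left(0 + 834\right)^{2} = 834^{2} = 695556$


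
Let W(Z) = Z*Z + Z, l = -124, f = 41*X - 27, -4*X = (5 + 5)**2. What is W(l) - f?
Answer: 16304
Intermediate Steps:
X = -25 (X = -(5 + 5)**2/4 = -1/4*10**2 = -1/4*100 = -25)
f = -1052 (f = 41*(-25) - 27 = -1025 - 27 = -1052)
W(Z) = Z + Z**2 (W(Z) = Z**2 + Z = Z + Z**2)
W(l) - f = -124*(1 - 124) - 1*(-1052) = -124*(-123) + 1052 = 15252 + 1052 = 16304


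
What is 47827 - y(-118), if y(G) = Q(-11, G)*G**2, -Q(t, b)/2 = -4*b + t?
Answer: 12885755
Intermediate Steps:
Q(t, b) = -2*t + 8*b (Q(t, b) = -2*(-4*b + t) = -2*(t - 4*b) = -2*t + 8*b)
y(G) = G**2*(22 + 8*G) (y(G) = (-2*(-11) + 8*G)*G**2 = (22 + 8*G)*G**2 = G**2*(22 + 8*G))
47827 - y(-118) = 47827 - (-118)**2*(22 + 8*(-118)) = 47827 - 13924*(22 - 944) = 47827 - 13924*(-922) = 47827 - 1*(-12837928) = 47827 + 12837928 = 12885755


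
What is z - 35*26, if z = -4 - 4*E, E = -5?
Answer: -894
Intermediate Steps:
z = 16 (z = -4 - 4*(-5) = -4 + 20 = 16)
z - 35*26 = 16 - 35*26 = 16 - 910 = -894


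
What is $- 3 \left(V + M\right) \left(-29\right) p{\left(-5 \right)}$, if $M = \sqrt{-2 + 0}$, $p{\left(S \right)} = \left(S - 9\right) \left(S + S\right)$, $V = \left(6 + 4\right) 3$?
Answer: $365400 + 12180 i \sqrt{2} \approx 3.654 \cdot 10^{5} + 17225.0 i$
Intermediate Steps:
$V = 30$ ($V = 10 \cdot 3 = 30$)
$p{\left(S \right)} = 2 S \left(-9 + S\right)$ ($p{\left(S \right)} = \left(-9 + S\right) 2 S = 2 S \left(-9 + S\right)$)
$M = i \sqrt{2}$ ($M = \sqrt{-2} = i \sqrt{2} \approx 1.4142 i$)
$- 3 \left(V + M\right) \left(-29\right) p{\left(-5 \right)} = - 3 \left(30 + i \sqrt{2}\right) \left(-29\right) 2 \left(-5\right) \left(-9 - 5\right) = \left(-90 - 3 i \sqrt{2}\right) \left(-29\right) 2 \left(-5\right) \left(-14\right) = \left(2610 + 87 i \sqrt{2}\right) 140 = 365400 + 12180 i \sqrt{2}$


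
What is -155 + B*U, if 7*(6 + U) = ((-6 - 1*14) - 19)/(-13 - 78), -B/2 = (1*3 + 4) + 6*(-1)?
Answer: -7013/49 ≈ -143.12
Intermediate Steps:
B = -2 (B = -2*((1*3 + 4) + 6*(-1)) = -2*((3 + 4) - 6) = -2*(7 - 6) = -2*1 = -2)
U = -291/49 (U = -6 + (((-6 - 1*14) - 19)/(-13 - 78))/7 = -6 + (((-6 - 14) - 19)/(-91))/7 = -6 + ((-20 - 19)*(-1/91))/7 = -6 + (-39*(-1/91))/7 = -6 + (⅐)*(3/7) = -6 + 3/49 = -291/49 ≈ -5.9388)
-155 + B*U = -155 - 2*(-291/49) = -155 + 582/49 = -7013/49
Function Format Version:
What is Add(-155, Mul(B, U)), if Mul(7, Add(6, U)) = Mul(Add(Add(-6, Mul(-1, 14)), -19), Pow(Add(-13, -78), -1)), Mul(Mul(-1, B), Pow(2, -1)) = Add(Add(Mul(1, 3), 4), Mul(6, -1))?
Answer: Rational(-7013, 49) ≈ -143.12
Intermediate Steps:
B = -2 (B = Mul(-2, Add(Add(Mul(1, 3), 4), Mul(6, -1))) = Mul(-2, Add(Add(3, 4), -6)) = Mul(-2, Add(7, -6)) = Mul(-2, 1) = -2)
U = Rational(-291, 49) (U = Add(-6, Mul(Rational(1, 7), Mul(Add(Add(-6, Mul(-1, 14)), -19), Pow(Add(-13, -78), -1)))) = Add(-6, Mul(Rational(1, 7), Mul(Add(Add(-6, -14), -19), Pow(-91, -1)))) = Add(-6, Mul(Rational(1, 7), Mul(Add(-20, -19), Rational(-1, 91)))) = Add(-6, Mul(Rational(1, 7), Mul(-39, Rational(-1, 91)))) = Add(-6, Mul(Rational(1, 7), Rational(3, 7))) = Add(-6, Rational(3, 49)) = Rational(-291, 49) ≈ -5.9388)
Add(-155, Mul(B, U)) = Add(-155, Mul(-2, Rational(-291, 49))) = Add(-155, Rational(582, 49)) = Rational(-7013, 49)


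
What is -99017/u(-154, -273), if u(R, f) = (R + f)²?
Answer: -99017/182329 ≈ -0.54307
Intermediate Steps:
-99017/u(-154, -273) = -99017/(-154 - 273)² = -99017/((-427)²) = -99017/182329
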